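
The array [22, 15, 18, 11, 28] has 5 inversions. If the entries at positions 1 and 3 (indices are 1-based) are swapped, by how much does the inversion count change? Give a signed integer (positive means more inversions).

-1

Positions 1 and 3 hold 22 and 18; after swapping, the array is [18, 15, 22, 11, 28].
Sweep left to right; for each value list the smaller values that follow it:
18: 2
15: 1
22: 1
11: 0
28: 0
Sum: 2 + 1 + 1 + 0 + 0 = 4
Change: 4 − 5 = -1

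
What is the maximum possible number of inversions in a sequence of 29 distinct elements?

The maximum occurs when the array is in strictly decreasing order: every one of the C(29, 2) pairs is inverted.
C(29, 2) = 29·28/2 = 406

406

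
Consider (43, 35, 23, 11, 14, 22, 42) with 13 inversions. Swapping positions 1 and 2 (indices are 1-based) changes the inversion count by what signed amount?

-1

Positions 1 and 2 hold 43 and 35; after swapping, the array is [35, 43, 23, 11, 14, 22, 42].
Element-by-element contributions:
35: 4
43: 5
23: 3
11: 0
14: 0
22: 0
42: 0
Sum: 4 + 5 + 3 + 0 + 0 + 0 + 0 = 12
Change: 12 − 13 = -1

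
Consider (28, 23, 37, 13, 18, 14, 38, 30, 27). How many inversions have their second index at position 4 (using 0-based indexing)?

3 such elements

The element at index 4 is 18.
Elements before it: 28, 23, 37, 13
Those larger than 18: 28, 23, 37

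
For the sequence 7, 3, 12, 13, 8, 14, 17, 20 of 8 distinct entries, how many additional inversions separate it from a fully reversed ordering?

25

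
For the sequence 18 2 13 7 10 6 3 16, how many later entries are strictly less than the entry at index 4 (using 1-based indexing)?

2

The element at index 4 is 7.
Elements after it: 10, 6, 3, 16
Those smaller than 7: 6, 3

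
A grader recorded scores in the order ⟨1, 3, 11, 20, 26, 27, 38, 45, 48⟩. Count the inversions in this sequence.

0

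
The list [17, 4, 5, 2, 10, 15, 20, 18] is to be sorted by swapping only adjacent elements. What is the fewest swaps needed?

There are 8 swaps.

The minimum number of adjacent swaps to sort an array equals its inversion count, since every such swap removes exactly one inversion.
Count inversions — for each element, later elements that are smaller:
17: 4, 5, 2, 10, 15 → 5
4: 2 → 1
5: 2 → 1
2: none → 0
10: none → 0
15: none → 0
20: 18 → 1
18: none → 0
Total inversions: 5 + 1 + 1 + 0 + 0 + 0 + 1 + 0 = 8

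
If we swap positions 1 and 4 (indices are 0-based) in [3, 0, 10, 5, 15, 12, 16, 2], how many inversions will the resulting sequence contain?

There are 14 inversions.

Positions 1 and 4 hold 0 and 15; after swapping, the array is [3, 15, 10, 5, 0, 12, 16, 2].
For each element, count later entries that are smaller:
3 → 0, 2 → 2
15 → 10, 5, 0, 12, 2 → 5
10 → 5, 0, 2 → 3
5 → 0, 2 → 2
0 → none → 0
12 → 2 → 1
16 → 2 → 1
2 → none → 0
Sum: 2 + 5 + 3 + 2 + 0 + 1 + 1 + 0 = 14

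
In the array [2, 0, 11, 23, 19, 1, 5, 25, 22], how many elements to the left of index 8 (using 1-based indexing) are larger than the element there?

The element at index 8 is 25.
Elements before it: 2, 0, 11, 23, 19, 1, 5
None of them are larger than 25.

0 such elements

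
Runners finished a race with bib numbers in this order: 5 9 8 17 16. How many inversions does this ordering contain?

2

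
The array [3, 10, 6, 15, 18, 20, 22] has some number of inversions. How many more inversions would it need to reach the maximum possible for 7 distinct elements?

20

Maximum inversions for 7 distinct elements is C(7, 2) = 7·6/2 = 21.
Current inversions — for each element, count later smaller elements:
3: 0
10: 1
6: 0
15: 0
18: 0
20: 0
22: 0
Current total: 0 + 1 + 0 + 0 + 0 + 0 + 0 = 1
Shortfall: 21 − 1 = 20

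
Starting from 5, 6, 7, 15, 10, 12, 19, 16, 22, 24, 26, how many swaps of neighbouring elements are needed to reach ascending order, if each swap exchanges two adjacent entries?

The minimum number of adjacent swaps to sort an array equals its inversion count, since every such swap removes exactly one inversion.
Count inversions — for each element, later elements that are smaller:
5: none → 0
6: none → 0
7: none → 0
15: 10, 12 → 2
10: none → 0
12: none → 0
19: 16 → 1
16: none → 0
22: none → 0
24: none → 0
26: none → 0
Total inversions: 0 + 0 + 0 + 2 + 0 + 0 + 1 + 0 + 0 + 0 + 0 = 3

3 swaps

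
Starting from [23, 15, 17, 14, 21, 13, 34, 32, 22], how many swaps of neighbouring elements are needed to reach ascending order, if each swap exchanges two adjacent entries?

Minimum adjacent swaps = number of inversions (each swap of adjacent out-of-order elements removes one inversion and no swap can remove more).
Count inversions — for each element, later elements that are smaller:
23: 15, 17, 14, 21, 13, 22 → 6
15: 14, 13 → 2
17: 14, 13 → 2
14: 13 → 1
21: 13 → 1
13: none → 0
34: 32, 22 → 2
32: 22 → 1
22: none → 0
Total inversions: 6 + 2 + 2 + 1 + 1 + 0 + 2 + 1 + 0 = 15

15 swaps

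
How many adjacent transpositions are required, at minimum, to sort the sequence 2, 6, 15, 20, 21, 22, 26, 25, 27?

1

Minimum adjacent swaps = number of inversions (each swap of adjacent out-of-order elements removes one inversion and no swap can remove more).
Count inversions — for each element, later elements that are smaller:
2: none → 0
6: none → 0
15: none → 0
20: none → 0
21: none → 0
22: none → 0
26: 25 → 1
25: none → 0
27: none → 0
Total inversions: 0 + 0 + 0 + 0 + 0 + 0 + 1 + 0 + 0 = 1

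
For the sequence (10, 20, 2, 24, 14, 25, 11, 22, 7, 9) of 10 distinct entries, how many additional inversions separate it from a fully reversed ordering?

21

Maximum inversions for 10 distinct elements is C(10, 2) = 10·9/2 = 45.
Current inversions — for each element, count later smaller elements:
10: 3
20: 5
2: 0
24: 5
14: 3
25: 4
11: 2
22: 2
7: 0
9: 0
Current total: 3 + 5 + 0 + 5 + 3 + 4 + 2 + 2 + 0 + 0 = 24
Shortfall: 45 − 24 = 21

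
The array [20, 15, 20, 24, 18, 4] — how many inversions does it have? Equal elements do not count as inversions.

9

Listing every pair i<j with a[i]>a[j] (using 0-based positions):
(0,1): 20 > 15
(0,4): 20 > 18
(0,5): 20 > 4
(1,5): 15 > 4
(2,4): 20 > 18
(2,5): 20 > 4
(3,4): 24 > 18
(3,5): 24 > 4
(4,5): 18 > 4
That's 9 pairs.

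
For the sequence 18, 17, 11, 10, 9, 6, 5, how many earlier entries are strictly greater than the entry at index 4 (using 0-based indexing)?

4 such elements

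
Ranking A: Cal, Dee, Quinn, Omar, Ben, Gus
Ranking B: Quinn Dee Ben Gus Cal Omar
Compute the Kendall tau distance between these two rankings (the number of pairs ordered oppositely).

Discordant pairs: 7

Assign each item its position (1..6) in the first ordering, then rewrite the second ordering as that position sequence:
positions: Cal→1, Dee→2, Quinn→3, Omar→4, Ben→5, Gus→6
second ordering as positions: [3, 2, 5, 6, 1, 4]
Discordant pairs = inversions in this position sequence.
3: 2, 1 → 2
2: 1 → 1
5: 1, 4 → 2
6: 1, 4 → 2
1: 0
4: 0
Total: 2 + 1 + 2 + 2 + 0 + 0 = 7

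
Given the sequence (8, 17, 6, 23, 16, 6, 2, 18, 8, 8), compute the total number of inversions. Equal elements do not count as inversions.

23 out-of-order pairs

Element-by-element contributions:
8: 3
17: 6
6: 1
23: 6
16: 4
6: 1
2: 0
18: 2
8: 0
8: 0
Sum: 3 + 6 + 1 + 6 + 4 + 1 + 0 + 2 + 0 + 0 = 23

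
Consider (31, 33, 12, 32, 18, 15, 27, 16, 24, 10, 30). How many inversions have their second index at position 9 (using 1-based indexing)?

4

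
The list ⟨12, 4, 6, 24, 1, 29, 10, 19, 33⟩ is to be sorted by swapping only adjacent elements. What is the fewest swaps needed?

11 swaps

Each adjacent swap fixes exactly one inversion, so the minimum swap count equals the number of inversions.
Count inversions — for each element, later elements that are smaller:
12: 4, 6, 1, 10 → 4
4: 1 → 1
6: 1 → 1
24: 1, 10, 19 → 3
1: none → 0
29: 10, 19 → 2
10: none → 0
19: none → 0
33: none → 0
Total inversions: 4 + 1 + 1 + 3 + 0 + 2 + 0 + 0 + 0 = 11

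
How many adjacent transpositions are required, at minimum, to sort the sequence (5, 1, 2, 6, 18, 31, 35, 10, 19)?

There are 7 adjacent swaps.

Minimum adjacent swaps = number of inversions (each swap of adjacent out-of-order elements removes one inversion and no swap can remove more).
Count inversions — for each element, later elements that are smaller:
5: 1, 2 → 2
1: none → 0
2: none → 0
6: none → 0
18: 10 → 1
31: 10, 19 → 2
35: 10, 19 → 2
10: none → 0
19: none → 0
Total inversions: 2 + 0 + 0 + 0 + 1 + 2 + 2 + 0 + 0 = 7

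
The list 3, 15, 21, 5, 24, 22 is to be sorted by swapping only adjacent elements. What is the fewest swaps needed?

Each adjacent swap fixes exactly one inversion, so the minimum swap count equals the number of inversions.
Count inversions — for each element, later elements that are smaller:
3: none → 0
15: 5 → 1
21: 5 → 1
5: none → 0
24: 22 → 1
22: none → 0
Total inversions: 0 + 1 + 1 + 0 + 1 + 0 = 3

3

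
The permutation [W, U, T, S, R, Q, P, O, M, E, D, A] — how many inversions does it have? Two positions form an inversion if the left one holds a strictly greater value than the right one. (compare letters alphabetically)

Sweep left to right; for each value list the smaller values that follow it:
W → U, T, S, R, Q, P, O, M, E, D, A → 11
U → T, S, R, Q, P, O, M, E, D, A → 10
T → S, R, Q, P, O, M, E, D, A → 9
S → R, Q, P, O, M, E, D, A → 8
R → Q, P, O, M, E, D, A → 7
Q → P, O, M, E, D, A → 6
P → O, M, E, D, A → 5
O → M, E, D, A → 4
M → E, D, A → 3
E → D, A → 2
D → A → 1
A → none → 0
Sum: 11 + 10 + 9 + 8 + 7 + 6 + 5 + 4 + 3 + 2 + 1 + 0 = 66

66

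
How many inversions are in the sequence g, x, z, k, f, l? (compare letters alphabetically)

8 out-of-order pairs

Inversion pairs (indices are 1-based):
(1,5): g > f
(2,4): x > k
(2,5): x > f
(2,6): x > l
(3,4): z > k
(3,5): z > f
(3,6): z > l
(4,5): k > f
That's 8 pairs.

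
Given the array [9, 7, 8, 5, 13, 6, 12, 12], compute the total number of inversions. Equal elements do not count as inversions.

Count, for each position, how many later elements it exceeds:
9 → 7, 8, 5, 6 → 4
7 → 5, 6 → 2
8 → 5, 6 → 2
5 → none → 0
13 → 6, 12, 12 → 3
6 → none → 0
12 → none → 0
12 → none → 0
Sum: 4 + 2 + 2 + 0 + 3 + 0 + 0 + 0 = 11

11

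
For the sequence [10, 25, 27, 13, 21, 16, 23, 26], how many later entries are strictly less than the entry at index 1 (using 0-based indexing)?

The element at index 1 is 25.
Elements after it: 27, 13, 21, 16, 23, 26
Those smaller than 25: 13, 21, 16, 23

4 such elements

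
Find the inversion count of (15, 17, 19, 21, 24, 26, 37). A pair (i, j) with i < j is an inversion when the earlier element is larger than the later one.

0 out-of-order pairs

Count, for each position, how many later elements it exceeds:
15 → none → 0
17 → none → 0
19 → none → 0
21 → none → 0
24 → none → 0
26 → none → 0
37 → none → 0
Sum: 0 + 0 + 0 + 0 + 0 + 0 + 0 = 0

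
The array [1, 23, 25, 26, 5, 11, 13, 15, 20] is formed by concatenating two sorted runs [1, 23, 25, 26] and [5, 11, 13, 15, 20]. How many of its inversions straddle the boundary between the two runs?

Take each right-half value and tally the left-half values above it:
r = 5: 23, 25, 26 → 3
r = 11: 23, 25, 26 → 3
r = 13: 23, 25, 26 → 3
r = 15: 23, 25, 26 → 3
r = 20: 23, 25, 26 → 3
Cross-inversions: 3 + 3 + 3 + 3 + 3 = 15

There are 15 cross-inversions.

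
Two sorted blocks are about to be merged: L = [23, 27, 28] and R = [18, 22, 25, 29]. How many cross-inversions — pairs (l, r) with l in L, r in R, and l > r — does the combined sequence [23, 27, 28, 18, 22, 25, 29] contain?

Count, for every r in R, how many entries of L exceed r:
r = 18: 23, 27, 28 → 3
r = 22: 23, 27, 28 → 3
r = 25: 27, 28 → 2
r = 29: none → 0
Cross-inversions: 3 + 3 + 2 + 0 = 8

There are 8 cross-inversions.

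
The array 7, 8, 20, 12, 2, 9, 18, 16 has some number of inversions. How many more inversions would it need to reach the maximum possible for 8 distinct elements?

18

Maximum inversions for 8 distinct elements is C(8, 2) = 8·7/2 = 28.
Current inversions — for each element, count later smaller elements:
7: 1
8: 1
20: 5
12: 2
2: 0
9: 0
18: 1
16: 0
Current total: 1 + 1 + 5 + 2 + 0 + 0 + 1 + 0 = 10
Shortfall: 28 − 10 = 18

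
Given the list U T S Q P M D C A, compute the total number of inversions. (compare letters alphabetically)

Inversions: 36

Count, for each position, how many later elements it exceeds:
U → T, S, Q, P, M, D, C, A → 8
T → S, Q, P, M, D, C, A → 7
S → Q, P, M, D, C, A → 6
Q → P, M, D, C, A → 5
P → M, D, C, A → 4
M → D, C, A → 3
D → C, A → 2
C → A → 1
A → none → 0
Sum: 8 + 7 + 6 + 5 + 4 + 3 + 2 + 1 + 0 = 36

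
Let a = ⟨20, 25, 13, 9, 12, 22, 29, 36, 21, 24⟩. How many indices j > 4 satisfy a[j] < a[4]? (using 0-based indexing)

The element at index 4 is 12.
Elements after it: 22, 29, 36, 21, 24
None of them are smaller than 12.

0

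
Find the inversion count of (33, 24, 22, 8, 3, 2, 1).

Count, for each position, how many later elements it exceeds:
33 → 24, 22, 8, 3, 2, 1 → 6
24 → 22, 8, 3, 2, 1 → 5
22 → 8, 3, 2, 1 → 4
8 → 3, 2, 1 → 3
3 → 2, 1 → 2
2 → 1 → 1
1 → none → 0
Sum: 6 + 5 + 4 + 3 + 2 + 1 + 0 = 21

21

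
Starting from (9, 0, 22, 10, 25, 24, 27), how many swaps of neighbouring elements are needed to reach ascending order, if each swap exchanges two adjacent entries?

3

Each adjacent swap fixes exactly one inversion, so the minimum swap count equals the number of inversions.
Count inversions — for each element, later elements that are smaller:
9: 0 → 1
0: none → 0
22: 10 → 1
10: none → 0
25: 24 → 1
24: none → 0
27: none → 0
Total inversions: 1 + 0 + 1 + 0 + 1 + 0 + 0 = 3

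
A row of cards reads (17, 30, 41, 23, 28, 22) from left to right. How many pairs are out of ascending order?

Inversion pairs (indices are 0-based):
(1,3): 30 > 23
(1,4): 30 > 28
(1,5): 30 > 22
(2,3): 41 > 23
(2,4): 41 > 28
(2,5): 41 > 22
(3,5): 23 > 22
(4,5): 28 > 22
That's 8 pairs.

8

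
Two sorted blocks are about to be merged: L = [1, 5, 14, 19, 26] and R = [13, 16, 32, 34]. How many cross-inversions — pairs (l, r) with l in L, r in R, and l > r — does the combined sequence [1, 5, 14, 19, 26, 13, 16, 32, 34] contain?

Take each right-half value and tally the left-half values above it:
r = 13: 14, 19, 26 → 3
r = 16: 19, 26 → 2
r = 32: none → 0
r = 34: none → 0
Cross-inversions: 3 + 2 + 0 + 0 = 5

5 cross-inversions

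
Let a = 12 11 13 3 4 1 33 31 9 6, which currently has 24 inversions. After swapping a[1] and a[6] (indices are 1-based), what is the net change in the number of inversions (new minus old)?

-7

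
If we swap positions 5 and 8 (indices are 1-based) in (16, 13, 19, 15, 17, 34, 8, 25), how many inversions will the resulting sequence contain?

Positions 5 and 8 hold 17 and 25; after swapping, the array is [16, 13, 19, 15, 25, 34, 8, 17].
Count, for each position, how many later elements it exceeds:
16: 3
13: 1
19: 3
15: 1
25: 2
34: 2
8: 0
17: 0
Sum: 3 + 1 + 3 + 1 + 2 + 2 + 0 + 0 = 12

Inversions: 12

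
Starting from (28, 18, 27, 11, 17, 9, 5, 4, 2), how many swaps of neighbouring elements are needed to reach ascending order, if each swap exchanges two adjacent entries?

Minimum adjacent swaps = number of inversions (each swap of adjacent out-of-order elements removes one inversion and no swap can remove more).
Count inversions — for each element, later elements that are smaller:
28: 18, 27, 11, 17, 9, 5, 4, 2 → 8
18: 11, 17, 9, 5, 4, 2 → 6
27: 11, 17, 9, 5, 4, 2 → 6
11: 9, 5, 4, 2 → 4
17: 9, 5, 4, 2 → 4
9: 5, 4, 2 → 3
5: 4, 2 → 2
4: 2 → 1
2: none → 0
Total inversions: 8 + 6 + 6 + 4 + 4 + 3 + 2 + 1 + 0 = 34

34 swaps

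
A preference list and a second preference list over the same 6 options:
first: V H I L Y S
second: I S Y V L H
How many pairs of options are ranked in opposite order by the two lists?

Assign each item its position (1..6) in the first ordering, then rewrite the second ordering as that position sequence:
positions: V→1, H→2, I→3, L→4, Y→5, S→6
second ordering as positions: [3, 6, 5, 1, 4, 2]
Discordant pairs = inversions in this position sequence.
3: 1, 2 → 2
6: 5, 1, 4, 2 → 4
5: 1, 4, 2 → 3
1: 0
4: 2 → 1
2: 0
Total: 2 + 4 + 3 + 0 + 1 + 0 = 10

10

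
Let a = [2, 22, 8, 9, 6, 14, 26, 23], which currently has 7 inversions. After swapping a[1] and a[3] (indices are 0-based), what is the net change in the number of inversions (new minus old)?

-1

Positions 1 and 3 hold 22 and 9; after swapping, the array is [2, 9, 8, 22, 6, 14, 26, 23].
Sweep left to right; for each value list the smaller values that follow it:
2: 0
9: 2
8: 1
22: 2
6: 0
14: 0
26: 1
23: 0
Sum: 0 + 2 + 1 + 2 + 0 + 0 + 1 + 0 = 6
Change: 6 − 7 = -1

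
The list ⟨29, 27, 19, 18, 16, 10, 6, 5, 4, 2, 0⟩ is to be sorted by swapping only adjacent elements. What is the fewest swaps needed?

55

Minimum adjacent swaps = number of inversions (each swap of adjacent out-of-order elements removes one inversion and no swap can remove more).
Count inversions — for each element, later elements that are smaller:
29: 27, 19, 18, 16, 10, 6, 5, 4, 2, 0 → 10
27: 19, 18, 16, 10, 6, 5, 4, 2, 0 → 9
19: 18, 16, 10, 6, 5, 4, 2, 0 → 8
18: 16, 10, 6, 5, 4, 2, 0 → 7
16: 10, 6, 5, 4, 2, 0 → 6
10: 6, 5, 4, 2, 0 → 5
6: 5, 4, 2, 0 → 4
5: 4, 2, 0 → 3
4: 2, 0 → 2
2: 0 → 1
0: none → 0
Total inversions: 10 + 9 + 8 + 7 + 6 + 5 + 4 + 3 + 2 + 1 + 0 = 55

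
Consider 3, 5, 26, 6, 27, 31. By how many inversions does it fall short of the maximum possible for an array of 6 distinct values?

Maximum inversions for 6 distinct elements is C(6, 2) = 6·5/2 = 15.
Current inversions — for each element, count later smaller elements:
3: 0
5: 0
26: 1
6: 0
27: 0
31: 0
Current total: 0 + 0 + 1 + 0 + 0 + 0 = 1
Shortfall: 15 − 1 = 14

14 inversions short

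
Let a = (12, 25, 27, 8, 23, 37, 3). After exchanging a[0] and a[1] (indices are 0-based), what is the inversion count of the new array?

12

Positions 0 and 1 hold 12 and 25; after swapping, the array is [25, 12, 27, 8, 23, 37, 3].
Count, for each position, how many later elements it exceeds:
25 → 12, 8, 23, 3 → 4
12 → 8, 3 → 2
27 → 8, 23, 3 → 3
8 → 3 → 1
23 → 3 → 1
37 → 3 → 1
3 → none → 0
Sum: 4 + 2 + 3 + 1 + 1 + 1 + 0 = 12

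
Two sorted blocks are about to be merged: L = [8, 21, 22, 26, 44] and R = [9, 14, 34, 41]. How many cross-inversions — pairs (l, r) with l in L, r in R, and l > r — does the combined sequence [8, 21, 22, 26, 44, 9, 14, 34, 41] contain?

Count, for every r in R, how many entries of L exceed r:
r = 9: 21, 22, 26, 44 → 4
r = 14: 21, 22, 26, 44 → 4
r = 34: 44 → 1
r = 41: 44 → 1
Cross-inversions: 4 + 4 + 1 + 1 = 10

10 split inversions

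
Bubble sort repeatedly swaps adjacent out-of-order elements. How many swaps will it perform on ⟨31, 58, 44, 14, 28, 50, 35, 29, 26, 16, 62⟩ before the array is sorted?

31

Each adjacent swap fixes exactly one inversion, so the minimum swap count equals the number of inversions.
Count inversions — for each element, later elements that are smaller:
31: 14, 28, 29, 26, 16 → 5
58: 44, 14, 28, 50, 35, 29, 26, 16 → 8
44: 14, 28, 35, 29, 26, 16 → 6
14: none → 0
28: 26, 16 → 2
50: 35, 29, 26, 16 → 4
35: 29, 26, 16 → 3
29: 26, 16 → 2
26: 16 → 1
16: none → 0
62: none → 0
Total inversions: 5 + 8 + 6 + 0 + 2 + 4 + 3 + 2 + 1 + 0 + 0 = 31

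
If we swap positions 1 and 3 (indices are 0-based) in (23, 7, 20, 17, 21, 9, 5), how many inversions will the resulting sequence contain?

Positions 1 and 3 hold 7 and 17; after swapping, the array is [23, 17, 20, 7, 21, 9, 5].
For each element, count later entries that are smaller:
23: 6
17: 3
20: 3
7: 1
21: 2
9: 1
5: 0
Sum: 6 + 3 + 3 + 1 + 2 + 1 + 0 = 16

16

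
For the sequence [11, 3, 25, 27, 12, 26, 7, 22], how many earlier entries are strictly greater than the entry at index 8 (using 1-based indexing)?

3

The element at index 8 is 22.
Elements before it: 11, 3, 25, 27, 12, 26, 7
Those larger than 22: 25, 27, 26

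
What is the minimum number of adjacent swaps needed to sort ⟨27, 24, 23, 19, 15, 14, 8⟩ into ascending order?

21 adjacent swaps

Each adjacent swap fixes exactly one inversion, so the minimum swap count equals the number of inversions.
Count inversions — for each element, later elements that are smaller:
27: 24, 23, 19, 15, 14, 8 → 6
24: 23, 19, 15, 14, 8 → 5
23: 19, 15, 14, 8 → 4
19: 15, 14, 8 → 3
15: 14, 8 → 2
14: 8 → 1
8: none → 0
Total inversions: 6 + 5 + 4 + 3 + 2 + 1 + 0 = 21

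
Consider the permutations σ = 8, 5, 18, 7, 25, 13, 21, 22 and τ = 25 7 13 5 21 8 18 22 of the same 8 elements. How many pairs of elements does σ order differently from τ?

13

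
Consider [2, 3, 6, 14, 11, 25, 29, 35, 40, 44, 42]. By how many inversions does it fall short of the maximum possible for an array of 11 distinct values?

53

Maximum inversions for 11 distinct elements is C(11, 2) = 11·10/2 = 55.
Current inversions — for each element, count later smaller elements:
2: 0
3: 0
6: 0
14: 1
11: 0
25: 0
29: 0
35: 0
40: 0
44: 1
42: 0
Current total: 0 + 0 + 0 + 1 + 0 + 0 + 0 + 0 + 0 + 1 + 0 = 2
Shortfall: 55 − 2 = 53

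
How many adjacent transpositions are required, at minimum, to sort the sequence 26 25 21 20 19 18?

15

Each adjacent swap fixes exactly one inversion, so the minimum swap count equals the number of inversions.
Count inversions — for each element, later elements that are smaller:
26: 25, 21, 20, 19, 18 → 5
25: 21, 20, 19, 18 → 4
21: 20, 19, 18 → 3
20: 19, 18 → 2
19: 18 → 1
18: none → 0
Total inversions: 5 + 4 + 3 + 2 + 1 + 0 = 15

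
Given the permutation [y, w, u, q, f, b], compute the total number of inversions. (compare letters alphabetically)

15 inversions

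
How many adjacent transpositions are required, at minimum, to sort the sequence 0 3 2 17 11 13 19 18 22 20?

5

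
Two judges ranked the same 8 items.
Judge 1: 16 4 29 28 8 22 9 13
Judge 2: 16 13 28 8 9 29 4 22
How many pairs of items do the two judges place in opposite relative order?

14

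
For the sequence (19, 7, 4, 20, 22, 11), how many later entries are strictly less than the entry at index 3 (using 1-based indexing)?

0

The element at index 3 is 4.
Elements after it: 20, 22, 11
None of them are smaller than 4.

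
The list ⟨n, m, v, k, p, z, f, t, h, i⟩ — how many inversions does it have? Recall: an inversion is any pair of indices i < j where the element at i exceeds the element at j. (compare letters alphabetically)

Inversions: 27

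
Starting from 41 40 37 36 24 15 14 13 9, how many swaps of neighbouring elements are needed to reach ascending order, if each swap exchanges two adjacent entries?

36

The minimum number of adjacent swaps to sort an array equals its inversion count, since every such swap removes exactly one inversion.
Count inversions — for each element, later elements that are smaller:
41: 40, 37, 36, 24, 15, 14, 13, 9 → 8
40: 37, 36, 24, 15, 14, 13, 9 → 7
37: 36, 24, 15, 14, 13, 9 → 6
36: 24, 15, 14, 13, 9 → 5
24: 15, 14, 13, 9 → 4
15: 14, 13, 9 → 3
14: 13, 9 → 2
13: 9 → 1
9: none → 0
Total inversions: 8 + 7 + 6 + 5 + 4 + 3 + 2 + 1 + 0 = 36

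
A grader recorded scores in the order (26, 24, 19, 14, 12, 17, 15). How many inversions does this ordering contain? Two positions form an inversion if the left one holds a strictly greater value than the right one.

Sweep left to right; for each value list the smaller values that follow it:
26 → 24, 19, 14, 12, 17, 15 → 6
24 → 19, 14, 12, 17, 15 → 5
19 → 14, 12, 17, 15 → 4
14 → 12 → 1
12 → none → 0
17 → 15 → 1
15 → none → 0
Sum: 6 + 5 + 4 + 1 + 0 + 1 + 0 = 17

There are 17 out-of-order pairs.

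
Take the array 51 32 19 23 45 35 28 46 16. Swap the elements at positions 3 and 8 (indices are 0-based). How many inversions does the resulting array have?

20

Positions 3 and 8 hold 23 and 16; after swapping, the array is [51, 32, 19, 16, 45, 35, 28, 46, 23].
Count, for each position, how many later elements it exceeds:
51: 8
32: 4
19: 1
16: 0
45: 3
35: 2
28: 1
46: 1
23: 0
Sum: 8 + 4 + 1 + 0 + 3 + 2 + 1 + 1 + 0 = 20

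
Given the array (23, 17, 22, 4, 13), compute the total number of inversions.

8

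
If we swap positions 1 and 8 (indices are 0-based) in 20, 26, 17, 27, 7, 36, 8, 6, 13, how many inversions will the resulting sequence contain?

Inversions: 20

Positions 1 and 8 hold 26 and 13; after swapping, the array is [20, 13, 17, 27, 7, 36, 8, 6, 26].
For each element, count later entries that are smaller:
20 → 13, 17, 7, 8, 6 → 5
13 → 7, 8, 6 → 3
17 → 7, 8, 6 → 3
27 → 7, 8, 6, 26 → 4
7 → 6 → 1
36 → 8, 6, 26 → 3
8 → 6 → 1
6 → none → 0
26 → none → 0
Sum: 5 + 3 + 3 + 4 + 1 + 3 + 1 + 0 + 0 = 20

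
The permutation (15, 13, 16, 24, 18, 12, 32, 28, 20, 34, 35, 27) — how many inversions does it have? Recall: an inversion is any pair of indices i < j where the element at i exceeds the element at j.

Inversions: 15

Count, for each position, how many later elements it exceeds:
15 → 13, 12 → 2
13 → 12 → 1
16 → 12 → 1
24 → 18, 12, 20 → 3
18 → 12 → 1
12 → none → 0
32 → 28, 20, 27 → 3
28 → 20, 27 → 2
20 → none → 0
34 → 27 → 1
35 → 27 → 1
27 → none → 0
Sum: 2 + 1 + 1 + 3 + 1 + 0 + 3 + 2 + 0 + 1 + 1 + 0 = 15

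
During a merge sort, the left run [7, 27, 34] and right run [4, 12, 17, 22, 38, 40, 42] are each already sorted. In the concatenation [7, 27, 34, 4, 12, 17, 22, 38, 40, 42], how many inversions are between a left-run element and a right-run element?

9

Count, for every r in R, how many entries of L exceed r:
r = 4: 7, 27, 34 → 3
r = 12: 27, 34 → 2
r = 17: 27, 34 → 2
r = 22: 27, 34 → 2
r = 38: none → 0
r = 40: none → 0
r = 42: none → 0
Cross-inversions: 3 + 2 + 2 + 2 + 0 + 0 + 0 = 9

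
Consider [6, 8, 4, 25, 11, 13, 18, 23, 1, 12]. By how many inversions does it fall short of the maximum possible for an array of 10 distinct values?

Maximum inversions for 10 distinct elements is C(10, 2) = 10·9/2 = 45.
Current inversions — for each element, count later smaller elements:
6: 2
8: 2
4: 1
25: 6
11: 1
13: 2
18: 2
23: 2
1: 0
12: 0
Current total: 2 + 2 + 1 + 6 + 1 + 2 + 2 + 2 + 0 + 0 = 18
Shortfall: 45 − 18 = 27

27 inversions short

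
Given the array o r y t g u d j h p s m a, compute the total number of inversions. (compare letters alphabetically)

There are 49 out-of-order pairs.

Sweep left to right; for each value list the smaller values that follow it:
o → g, d, j, h, m, a → 6
r → g, d, j, h, p, m, a → 7
y → t, g, u, d, j, h, p, s, m, a → 10
t → g, d, j, h, p, s, m, a → 8
g → d, a → 2
u → d, j, h, p, s, m, a → 7
d → a → 1
j → h, a → 2
h → a → 1
p → m, a → 2
s → m, a → 2
m → a → 1
a → none → 0
Sum: 6 + 7 + 10 + 8 + 2 + 7 + 1 + 2 + 1 + 2 + 2 + 1 + 0 = 49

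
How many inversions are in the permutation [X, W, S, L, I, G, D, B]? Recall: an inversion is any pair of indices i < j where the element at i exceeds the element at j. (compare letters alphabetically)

For each element, count later entries that are smaller:
X: 7
W: 6
S: 5
L: 4
I: 3
G: 2
D: 1
B: 0
Sum: 7 + 6 + 5 + 4 + 3 + 2 + 1 + 0 = 28

28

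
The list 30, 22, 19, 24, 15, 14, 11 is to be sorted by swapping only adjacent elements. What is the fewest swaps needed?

The minimum number of adjacent swaps to sort an array equals its inversion count, since every such swap removes exactly one inversion.
Count inversions — for each element, later elements that are smaller:
30: 22, 19, 24, 15, 14, 11 → 6
22: 19, 15, 14, 11 → 4
19: 15, 14, 11 → 3
24: 15, 14, 11 → 3
15: 14, 11 → 2
14: 11 → 1
11: none → 0
Total inversions: 6 + 4 + 3 + 3 + 2 + 1 + 0 = 19

19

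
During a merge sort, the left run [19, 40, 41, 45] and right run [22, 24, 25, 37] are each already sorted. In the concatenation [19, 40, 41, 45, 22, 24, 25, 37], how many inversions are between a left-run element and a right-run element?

Count, for every r in R, how many entries of L exceed r:
r = 22: 40, 41, 45 → 3
r = 24: 40, 41, 45 → 3
r = 25: 40, 41, 45 → 3
r = 37: 40, 41, 45 → 3
Cross-inversions: 3 + 3 + 3 + 3 = 12

12 cross-inversions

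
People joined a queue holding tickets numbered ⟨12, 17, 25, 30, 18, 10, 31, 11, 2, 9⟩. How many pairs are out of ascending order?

For each element, count later entries that are smaller:
12: 4
17: 4
25: 5
30: 5
18: 4
10: 2
31: 3
11: 2
2: 0
9: 0
Sum: 4 + 4 + 5 + 5 + 4 + 2 + 3 + 2 + 0 + 0 = 29

29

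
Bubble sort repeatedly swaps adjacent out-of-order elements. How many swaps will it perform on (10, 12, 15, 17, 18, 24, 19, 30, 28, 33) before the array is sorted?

2 swaps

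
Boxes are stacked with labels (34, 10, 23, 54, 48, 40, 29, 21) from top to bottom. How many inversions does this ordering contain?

15

Sweep left to right; for each value list the smaller values that follow it:
34: 4
10: 0
23: 1
54: 4
48: 3
40: 2
29: 1
21: 0
Sum: 4 + 0 + 1 + 4 + 3 + 2 + 1 + 0 = 15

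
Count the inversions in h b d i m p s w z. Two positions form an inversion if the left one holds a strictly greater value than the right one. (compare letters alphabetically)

2

Count, for each position, how many later elements it exceeds:
h → b, d → 2
b → none → 0
d → none → 0
i → none → 0
m → none → 0
p → none → 0
s → none → 0
w → none → 0
z → none → 0
Sum: 2 + 0 + 0 + 0 + 0 + 0 + 0 + 0 + 0 = 2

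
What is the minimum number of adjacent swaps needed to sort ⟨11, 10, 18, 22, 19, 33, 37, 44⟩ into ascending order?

2

The minimum number of adjacent swaps to sort an array equals its inversion count, since every such swap removes exactly one inversion.
Count inversions — for each element, later elements that are smaller:
11: 10 → 1
10: none → 0
18: none → 0
22: 19 → 1
19: none → 0
33: none → 0
37: none → 0
44: none → 0
Total inversions: 1 + 0 + 0 + 1 + 0 + 0 + 0 + 0 = 2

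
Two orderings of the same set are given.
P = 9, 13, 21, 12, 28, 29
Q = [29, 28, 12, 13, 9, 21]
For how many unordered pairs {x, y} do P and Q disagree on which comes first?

Assign each item its position (1..6) in the first ordering, then rewrite the second ordering as that position sequence:
positions: 9→1, 13→2, 21→3, 12→4, 28→5, 29→6
second ordering as positions: [6, 5, 4, 2, 1, 3]
Discordant pairs = inversions in this position sequence.
6: 5, 4, 2, 1, 3 → 5
5: 4, 2, 1, 3 → 4
4: 2, 1, 3 → 3
2: 1 → 1
1: 0
3: 0
Total: 5 + 4 + 3 + 1 + 0 + 0 = 13

13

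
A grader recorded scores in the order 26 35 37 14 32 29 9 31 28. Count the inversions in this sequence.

There are 22 out-of-order pairs.

Sweep left to right; for each value list the smaller values that follow it:
26 → 14, 9 → 2
35 → 14, 32, 29, 9, 31, 28 → 6
37 → 14, 32, 29, 9, 31, 28 → 6
14 → 9 → 1
32 → 29, 9, 31, 28 → 4
29 → 9, 28 → 2
9 → none → 0
31 → 28 → 1
28 → none → 0
Sum: 2 + 6 + 6 + 1 + 4 + 2 + 0 + 1 + 0 = 22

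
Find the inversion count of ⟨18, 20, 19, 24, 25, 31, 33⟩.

For each element, count later entries that are smaller:
18: 0
20: 1
19: 0
24: 0
25: 0
31: 0
33: 0
Sum: 0 + 1 + 0 + 0 + 0 + 0 + 0 = 1

1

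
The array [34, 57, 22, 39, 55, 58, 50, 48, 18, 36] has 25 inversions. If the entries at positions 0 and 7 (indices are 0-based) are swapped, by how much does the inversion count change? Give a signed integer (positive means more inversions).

+3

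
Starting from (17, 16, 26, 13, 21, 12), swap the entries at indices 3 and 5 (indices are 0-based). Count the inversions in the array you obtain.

9 inversions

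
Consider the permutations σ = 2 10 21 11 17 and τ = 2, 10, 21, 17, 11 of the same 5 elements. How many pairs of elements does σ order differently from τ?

Assign each item its position (1..5) in the first ordering, then rewrite the second ordering as that position sequence:
positions: 2→1, 10→2, 21→3, 11→4, 17→5
second ordering as positions: [1, 2, 3, 5, 4]
Discordant pairs = inversions in this position sequence.
1: 0
2: 0
3: 0
5: 4 → 1
4: 0
Total: 0 + 0 + 0 + 1 + 0 = 1

1 discordant pair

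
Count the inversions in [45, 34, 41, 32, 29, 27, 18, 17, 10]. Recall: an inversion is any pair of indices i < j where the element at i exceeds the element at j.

There are 35 out-of-order pairs.

Count, for each position, how many later elements it exceeds:
45 → 34, 41, 32, 29, 27, 18, 17, 10 → 8
34 → 32, 29, 27, 18, 17, 10 → 6
41 → 32, 29, 27, 18, 17, 10 → 6
32 → 29, 27, 18, 17, 10 → 5
29 → 27, 18, 17, 10 → 4
27 → 18, 17, 10 → 3
18 → 17, 10 → 2
17 → 10 → 1
10 → none → 0
Sum: 8 + 6 + 6 + 5 + 4 + 3 + 2 + 1 + 0 = 35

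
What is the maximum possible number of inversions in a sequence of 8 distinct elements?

28 inversions

The maximum occurs when the array is in strictly decreasing order: every one of the C(8, 2) pairs is inverted.
C(8, 2) = 8·7/2 = 28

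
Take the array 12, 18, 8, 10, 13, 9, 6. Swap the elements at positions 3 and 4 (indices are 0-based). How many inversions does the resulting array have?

16

Positions 3 and 4 hold 10 and 13; after swapping, the array is [12, 18, 8, 13, 10, 9, 6].
Sweep left to right; for each value list the smaller values that follow it:
12: 4
18: 5
8: 1
13: 3
10: 2
9: 1
6: 0
Sum: 4 + 5 + 1 + 3 + 2 + 1 + 0 = 16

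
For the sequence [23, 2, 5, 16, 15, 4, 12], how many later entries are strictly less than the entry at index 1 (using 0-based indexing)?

0

The element at index 1 is 2.
Elements after it: 5, 16, 15, 4, 12
None of them are smaller than 2.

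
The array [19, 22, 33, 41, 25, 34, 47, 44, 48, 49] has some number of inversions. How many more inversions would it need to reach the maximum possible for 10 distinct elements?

41

Maximum inversions for 10 distinct elements is C(10, 2) = 10·9/2 = 45.
Current inversions — for each element, count later smaller elements:
19: 0
22: 0
33: 1
41: 2
25: 0
34: 0
47: 1
44: 0
48: 0
49: 0
Current total: 0 + 0 + 1 + 2 + 0 + 0 + 1 + 0 + 0 + 0 = 4
Shortfall: 45 − 4 = 41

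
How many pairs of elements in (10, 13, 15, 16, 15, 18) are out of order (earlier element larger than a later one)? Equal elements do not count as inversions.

There is 1 out-of-order pair.

Inversion pairs (indices are 1-based):
(4,5): 16 > 15
That's 1 pair.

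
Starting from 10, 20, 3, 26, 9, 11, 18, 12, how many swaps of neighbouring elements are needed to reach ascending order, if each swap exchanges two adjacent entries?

Minimum adjacent swaps = number of inversions (each swap of adjacent out-of-order elements removes one inversion and no swap can remove more).
Count inversions — for each element, later elements that are smaller:
10: 3, 9 → 2
20: 3, 9, 11, 18, 12 → 5
3: none → 0
26: 9, 11, 18, 12 → 4
9: none → 0
11: none → 0
18: 12 → 1
12: none → 0
Total inversions: 2 + 5 + 0 + 4 + 0 + 0 + 1 + 0 = 12

12 adjacent swaps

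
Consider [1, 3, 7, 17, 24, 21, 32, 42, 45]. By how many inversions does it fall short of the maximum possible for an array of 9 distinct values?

35 inversions short

Maximum inversions for 9 distinct elements is C(9, 2) = 9·8/2 = 36.
Current inversions — for each element, count later smaller elements:
1: 0
3: 0
7: 0
17: 0
24: 1
21: 0
32: 0
42: 0
45: 0
Current total: 0 + 0 + 0 + 0 + 1 + 0 + 0 + 0 + 0 = 1
Shortfall: 36 − 1 = 35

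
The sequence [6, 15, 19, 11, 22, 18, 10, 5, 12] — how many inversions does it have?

20

Sweep left to right; for each value list the smaller values that follow it:
6: 1
15: 4
19: 5
11: 2
22: 4
18: 3
10: 1
5: 0
12: 0
Sum: 1 + 4 + 5 + 2 + 4 + 3 + 1 + 0 + 0 = 20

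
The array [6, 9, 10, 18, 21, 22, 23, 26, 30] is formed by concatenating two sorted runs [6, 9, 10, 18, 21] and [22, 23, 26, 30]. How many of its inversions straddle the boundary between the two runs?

Split inversions: 0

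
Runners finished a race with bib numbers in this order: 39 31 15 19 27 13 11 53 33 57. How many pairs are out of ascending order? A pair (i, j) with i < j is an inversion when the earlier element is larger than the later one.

20 out-of-order pairs

Sweep left to right; for each value list the smaller values that follow it:
39 → 31, 15, 19, 27, 13, 11, 33 → 7
31 → 15, 19, 27, 13, 11 → 5
15 → 13, 11 → 2
19 → 13, 11 → 2
27 → 13, 11 → 2
13 → 11 → 1
11 → none → 0
53 → 33 → 1
33 → none → 0
57 → none → 0
Sum: 7 + 5 + 2 + 2 + 2 + 1 + 0 + 1 + 0 + 0 = 20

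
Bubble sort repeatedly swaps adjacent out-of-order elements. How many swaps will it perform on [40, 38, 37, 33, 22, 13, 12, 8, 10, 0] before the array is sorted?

The minimum number of adjacent swaps to sort an array equals its inversion count, since every such swap removes exactly one inversion.
Count inversions — for each element, later elements that are smaller:
40: 38, 37, 33, 22, 13, 12, 8, 10, 0 → 9
38: 37, 33, 22, 13, 12, 8, 10, 0 → 8
37: 33, 22, 13, 12, 8, 10, 0 → 7
33: 22, 13, 12, 8, 10, 0 → 6
22: 13, 12, 8, 10, 0 → 5
13: 12, 8, 10, 0 → 4
12: 8, 10, 0 → 3
8: 0 → 1
10: 0 → 1
0: none → 0
Total inversions: 9 + 8 + 7 + 6 + 5 + 4 + 3 + 1 + 1 + 0 = 44

44 swaps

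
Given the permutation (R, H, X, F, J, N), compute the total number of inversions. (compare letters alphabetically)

8

Count, for each position, how many later elements it exceeds:
R: 4
H: 1
X: 3
F: 0
J: 0
N: 0
Sum: 4 + 1 + 3 + 0 + 0 + 0 = 8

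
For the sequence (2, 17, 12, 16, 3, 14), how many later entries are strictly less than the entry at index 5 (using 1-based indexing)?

0

The element at index 5 is 3.
Elements after it: 14
None of them are smaller than 3.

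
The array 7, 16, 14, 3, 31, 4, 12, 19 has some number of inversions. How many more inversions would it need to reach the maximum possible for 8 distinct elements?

16 inversions short

Maximum inversions for 8 distinct elements is C(8, 2) = 8·7/2 = 28.
Current inversions — for each element, count later smaller elements:
7: 2
16: 4
14: 3
3: 0
31: 3
4: 0
12: 0
19: 0
Current total: 2 + 4 + 3 + 0 + 3 + 0 + 0 + 0 = 12
Shortfall: 28 − 12 = 16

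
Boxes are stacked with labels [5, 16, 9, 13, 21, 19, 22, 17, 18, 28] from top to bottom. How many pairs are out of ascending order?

Element-by-element contributions:
5 → none → 0
16 → 9, 13 → 2
9 → none → 0
13 → none → 0
21 → 19, 17, 18 → 3
19 → 17, 18 → 2
22 → 17, 18 → 2
17 → none → 0
18 → none → 0
28 → none → 0
Sum: 0 + 2 + 0 + 0 + 3 + 2 + 2 + 0 + 0 + 0 = 9

9 inversions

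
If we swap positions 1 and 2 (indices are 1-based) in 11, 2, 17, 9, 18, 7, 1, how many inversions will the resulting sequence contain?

12

Positions 1 and 2 hold 11 and 2; after swapping, the array is [2, 11, 17, 9, 18, 7, 1].
Sweep left to right; for each value list the smaller values that follow it:
2: 1
11: 3
17: 3
9: 2
18: 2
7: 1
1: 0
Sum: 1 + 3 + 3 + 2 + 2 + 1 + 0 = 12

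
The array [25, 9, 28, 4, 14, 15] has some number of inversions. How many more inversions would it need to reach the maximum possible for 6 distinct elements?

Maximum inversions for 6 distinct elements is C(6, 2) = 6·5/2 = 15.
Current inversions — for each element, count later smaller elements:
25: 4
9: 1
28: 3
4: 0
14: 0
15: 0
Current total: 4 + 1 + 3 + 0 + 0 + 0 = 8
Shortfall: 15 − 8 = 7

7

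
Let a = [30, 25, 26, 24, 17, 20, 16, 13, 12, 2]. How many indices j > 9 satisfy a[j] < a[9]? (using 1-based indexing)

1 such element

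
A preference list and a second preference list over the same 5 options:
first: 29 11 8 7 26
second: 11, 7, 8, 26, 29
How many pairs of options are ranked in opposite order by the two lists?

Assign each item its position (1..5) in the first ordering, then rewrite the second ordering as that position sequence:
positions: 29→1, 11→2, 8→3, 7→4, 26→5
second ordering as positions: [2, 4, 3, 5, 1]
Discordant pairs = inversions in this position sequence.
2: 1 → 1
4: 3, 1 → 2
3: 1 → 1
5: 1 → 1
1: 0
Total: 1 + 2 + 1 + 1 + 0 = 5

There are 5 pairs.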